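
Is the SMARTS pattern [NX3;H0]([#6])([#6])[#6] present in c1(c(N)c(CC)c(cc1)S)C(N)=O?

No

The pattern [NX3;H0]([#6])([#6])[#6] describes a trivalent nitrogen with no H, bonded to three carbons — a tertiary amine.
The closest candidate here is a primary amino group (-NH2), but the nitrogen has H2, not H0 with three carbons. No other fragment satisfies the full query, so there is no match.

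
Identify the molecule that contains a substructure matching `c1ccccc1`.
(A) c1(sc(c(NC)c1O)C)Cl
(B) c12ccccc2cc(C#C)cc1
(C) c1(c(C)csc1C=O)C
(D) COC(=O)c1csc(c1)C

B

c1ccccc1 describes six aromatic carbons in a ring (a benzene ring).
(A) has a methyl group (-CH3) but no six-membered all-carbon aromatic ring is present.
(B) contains the required atom environment, so the pattern matches.
(C) has a methyl group (-CH3) but no six-membered all-carbon aromatic ring is present.
(D) has a methyl group (-CH3) but no six-membered all-carbon aromatic ring is present.
So the answer is (B).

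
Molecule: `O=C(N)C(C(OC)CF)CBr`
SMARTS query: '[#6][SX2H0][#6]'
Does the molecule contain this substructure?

The pattern [#6][SX2H0][#6] describes an aliphatic sulfur bridging two carbons with no H on the sulfur — a thioether.
The closest candidate here is a methoxy ether (-OCH3), but the bridging atom is O, not S. No other fragment satisfies the full query, so there is no match.

No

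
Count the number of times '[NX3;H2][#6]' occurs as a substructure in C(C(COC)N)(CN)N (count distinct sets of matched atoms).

3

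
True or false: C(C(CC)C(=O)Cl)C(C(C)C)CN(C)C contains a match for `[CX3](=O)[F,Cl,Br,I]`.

True

The pattern [CX3](=O)[F,Cl,Br,I] describes a carbonyl carbon bonded to a halogen — an acyl halide.
The molecule carries an acyl chloride (-C(=O)Cl), whose atoms satisfy every constraint of the query, so the pattern matches.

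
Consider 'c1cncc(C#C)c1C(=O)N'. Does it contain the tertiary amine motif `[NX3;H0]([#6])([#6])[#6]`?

The pattern [NX3;H0]([#6])([#6])[#6] describes a trivalent nitrogen with no H, bonded to three carbons — a tertiary amine.
The closest candidate here is a primary amide (-C(=O)NH2), but the amide nitrogen has H2 and only one carbon neighbour. No other fragment satisfies the full query, so there is no match.

No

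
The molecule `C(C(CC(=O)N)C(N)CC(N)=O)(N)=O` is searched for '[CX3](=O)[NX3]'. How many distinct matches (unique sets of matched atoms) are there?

3

[CX3](=O)[NX3] is the SMARTS for an amide: a carbonyl carbon bonded to a trivalent nitrogen.
The molecule carries 3 separate instances of a primary amide (-C(=O)NH2) meeting every constraint; each maps to a distinct set of atoms, giving 3 matches.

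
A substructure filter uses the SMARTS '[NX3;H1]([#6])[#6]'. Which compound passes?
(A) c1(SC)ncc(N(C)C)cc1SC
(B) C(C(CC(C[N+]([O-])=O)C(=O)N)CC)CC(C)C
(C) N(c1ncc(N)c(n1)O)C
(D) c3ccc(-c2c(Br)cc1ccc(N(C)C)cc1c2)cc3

C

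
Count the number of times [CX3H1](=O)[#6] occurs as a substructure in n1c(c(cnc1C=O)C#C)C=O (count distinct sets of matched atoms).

[CX3H1](=O)[#6] is the SMARTS for an aldehyde: an sp2 carbon with one H, double-bonded to O and single-bonded to carbon.
The molecule carries 2 separate instances of an aldehyde (-CHO) meeting every constraint; each maps to a distinct set of atoms, giving 2 matches.

2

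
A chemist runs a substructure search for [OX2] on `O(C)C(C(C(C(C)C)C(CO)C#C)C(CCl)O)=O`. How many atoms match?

3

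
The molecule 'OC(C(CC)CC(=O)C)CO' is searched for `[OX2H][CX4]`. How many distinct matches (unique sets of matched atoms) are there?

[OX2H][CX4] is the SMARTS for an aliphatic alcohol: a hydroxyl oxygen bound to an sp3 (X4) carbon.
The molecule carries 2 separate instances of a hydroxyl group (-OH) meeting every constraint; each maps to a distinct set of atoms, giving 2 matches.

2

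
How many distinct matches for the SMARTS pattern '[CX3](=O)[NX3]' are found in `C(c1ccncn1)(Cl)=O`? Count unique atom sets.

[CX3](=O)[NX3] is the SMARTS for an amide: a carbonyl carbon bonded to a trivalent nitrogen.
No fragment in the molecule satisfies every constraint, giving 0 matches.

0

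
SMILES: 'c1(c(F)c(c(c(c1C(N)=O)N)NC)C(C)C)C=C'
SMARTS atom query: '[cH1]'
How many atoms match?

The query [cH1] means: aromatic carbon bearing exactly one hydrogen.
Check the 18 heavy atoms by environment: 6× c (aromatic, H0) → no; 1× C (H0) → no; 1× O (H0) → no; 2× N (H2) → no; 1× N (H1) → no; 3× C (H3) → no; 2× C (H1) → no; 1× C (H2) → no; 1× F (H0) → no.
No environment satisfies the query, so 0 matching atoms.

0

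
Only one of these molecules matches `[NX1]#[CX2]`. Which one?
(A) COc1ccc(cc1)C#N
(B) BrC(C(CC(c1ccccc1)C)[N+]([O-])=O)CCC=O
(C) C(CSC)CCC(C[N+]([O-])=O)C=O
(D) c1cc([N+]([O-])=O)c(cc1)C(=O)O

A

[NX1]#[CX2] describes a nitrogen triple-bonded to a two-connected carbon (a nitrile).
(A) contains a nitrile (-C#N), which satisfies every atom and bond constraint.
(B) has a nitro group (-[N+](=O)[O-]) but there is no C#N triple bond.
(C) has a nitro group (-[N+](=O)[O-]) but there is no C#N triple bond.
(D) has a nitro group (-[N+](=O)[O-]) but there is no C#N triple bond.
So the answer is (A).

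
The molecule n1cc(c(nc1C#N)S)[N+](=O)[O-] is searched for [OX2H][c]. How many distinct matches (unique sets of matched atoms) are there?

0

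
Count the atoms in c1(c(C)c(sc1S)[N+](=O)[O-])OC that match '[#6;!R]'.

2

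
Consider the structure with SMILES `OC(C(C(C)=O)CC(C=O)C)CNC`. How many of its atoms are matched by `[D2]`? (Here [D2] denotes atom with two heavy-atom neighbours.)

4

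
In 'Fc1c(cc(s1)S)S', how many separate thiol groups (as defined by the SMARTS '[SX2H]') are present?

[SX2H] is the SMARTS for a thiol: an aliphatic sulfur with two connections, one being H.
The molecule carries 2 separate instances of a thiol (-SH) meeting every constraint; each maps to a distinct set of atoms, giving 2 matches.

2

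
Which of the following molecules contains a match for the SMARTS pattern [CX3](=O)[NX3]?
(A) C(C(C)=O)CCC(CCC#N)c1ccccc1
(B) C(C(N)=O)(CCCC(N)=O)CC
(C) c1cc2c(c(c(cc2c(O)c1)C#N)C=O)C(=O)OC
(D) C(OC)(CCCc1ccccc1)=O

[CX3](=O)[NX3] describes a carbonyl carbon bonded to a trivalent nitrogen (an amide).
(A) has a nitrile (-C#N) but the nitrile N is NX1 (triple-bonded), not NX3.
(B) contains a primary amide (-C(=O)NH2), which satisfies every atom and bond constraint.
(C) has a methyl-ester group (-C(=O)OCH3) but the carbonyl is bonded to O, not to an NX3 nitrogen.
(D) has a methyl-ester group (-C(=O)OCH3) but the carbonyl is bonded to O, not to an NX3 nitrogen.
So the answer is (B).

B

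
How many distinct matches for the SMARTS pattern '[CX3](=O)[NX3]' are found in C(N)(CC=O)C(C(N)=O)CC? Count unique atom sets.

[CX3](=O)[NX3] is the SMARTS for an amide: a carbonyl carbon bonded to a trivalent nitrogen.
Exactly one fragment in the molecule meets all constraints, giving 1 match.

1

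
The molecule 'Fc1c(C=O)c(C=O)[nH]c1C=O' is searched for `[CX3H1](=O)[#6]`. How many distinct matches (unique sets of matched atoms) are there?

[CX3H1](=O)[#6] is the SMARTS for an aldehyde: an sp2 carbon with one H, double-bonded to O and single-bonded to carbon.
The molecule carries 3 separate instances of an aldehyde (-CHO) meeting every constraint; each maps to a distinct set of atoms, giving 3 matches.

3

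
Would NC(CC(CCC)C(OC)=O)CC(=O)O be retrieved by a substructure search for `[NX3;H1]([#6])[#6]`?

No

The pattern [NX3;H1]([#6])[#6] describes a trivalent nitrogen with one H, bonded to two carbons — a secondary amine.
The closest candidate here is a primary amino group (-NH2), but the nitrogen has H2 and only one carbon neighbour. No other fragment satisfies the full query, so there is no match.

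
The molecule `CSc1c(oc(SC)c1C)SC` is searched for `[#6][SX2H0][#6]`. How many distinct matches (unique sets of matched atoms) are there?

[#6][SX2H0][#6] is the SMARTS for a thioether: an aliphatic sulfur bridging two carbons with no H on the sulfur.
The molecule carries 3 separate instances of a methylthio ether (-SCH3) meeting every constraint; each maps to a distinct set of atoms, giving 3 matches.

3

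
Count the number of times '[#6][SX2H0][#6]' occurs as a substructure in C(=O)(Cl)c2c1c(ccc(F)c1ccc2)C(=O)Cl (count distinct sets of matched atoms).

0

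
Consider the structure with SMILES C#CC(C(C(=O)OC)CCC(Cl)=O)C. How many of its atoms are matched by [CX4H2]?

The query [CX4H2] means: sp3 carbon (X4) with exactly two hydrogens.
Check the 14 heavy atoms by environment: 2× C (H3, X4) → no; 2× C (H1, X4) → no; 2× C (H2, X4) → match; 2× C (H0, X3) → no; 2× O (H0, X1) → no; 1× O (H0, X2) → no; 1× Cl (H0, X1) → no; 1× C (H0, X2) → no; 1× C (H1, X2) → no.
That gives 2 matching atoms.

2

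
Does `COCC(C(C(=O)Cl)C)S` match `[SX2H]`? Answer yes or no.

Yes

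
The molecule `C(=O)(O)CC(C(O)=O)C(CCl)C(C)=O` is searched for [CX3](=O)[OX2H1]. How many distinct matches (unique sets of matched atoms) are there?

2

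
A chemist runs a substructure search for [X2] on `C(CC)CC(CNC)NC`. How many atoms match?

Check the 10 heavy atoms by environment: 8× C (X4) → no; 2× N (X3) → no.
No environment satisfies the query, so 0 matching atoms.

0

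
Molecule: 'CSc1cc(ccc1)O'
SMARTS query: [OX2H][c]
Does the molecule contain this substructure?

The pattern [OX2H][c] describes a hydroxyl oxygen attached to an aromatic carbon — a phenol.
The molecule carries a hydroxyl group (-OH), whose atoms satisfy every constraint of the query, so the pattern matches.

Yes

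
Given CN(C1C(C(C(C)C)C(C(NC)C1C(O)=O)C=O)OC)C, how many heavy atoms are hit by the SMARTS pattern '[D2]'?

3

The query [D2] means: atom with exactly two heavy-atom neighbours.
Check the 21 heavy atoms by environment: 8× C (D3) → no; 1× C (D2) → match; 3× O (D1) → no; 1× N (D3) → no; 6× C (D1) → no; 1× O (D2) → match; 1× N (D2) → match.
Summing the matching environments: 1 + 1 + 1 = 3 matching atoms.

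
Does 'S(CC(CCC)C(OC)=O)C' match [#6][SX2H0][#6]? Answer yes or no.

Yes

The pattern [#6][SX2H0][#6] describes an aliphatic sulfur bridging two carbons with no H on the sulfur — a thioether.
The molecule carries a methylthio ether (-SCH3), whose atoms satisfy every constraint of the query, so the pattern matches.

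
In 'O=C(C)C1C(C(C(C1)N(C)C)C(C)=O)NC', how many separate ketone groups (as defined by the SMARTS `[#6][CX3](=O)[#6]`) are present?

2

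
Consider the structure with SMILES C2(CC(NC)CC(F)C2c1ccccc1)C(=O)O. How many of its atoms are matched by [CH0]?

1

The query [CH0] means: aliphatic carbon with no attached hydrogen.
Check the 18 heavy atoms by environment: 2× C (H2) → no; 4× C (H1) → no; 1× F (H0) → no; 1× c (aromatic, H0) → no; 5× c (aromatic, H1) → no; 1× N (H1) → no; 1× C (H3) → no; 1× C (H0) → match; 1× O (H0) → no; 1× O (H1) → no.
That gives 1 matching atom.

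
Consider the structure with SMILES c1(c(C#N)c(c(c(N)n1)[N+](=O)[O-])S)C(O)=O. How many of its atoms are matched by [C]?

2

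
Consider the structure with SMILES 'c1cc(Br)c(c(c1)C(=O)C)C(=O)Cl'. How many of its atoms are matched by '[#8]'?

2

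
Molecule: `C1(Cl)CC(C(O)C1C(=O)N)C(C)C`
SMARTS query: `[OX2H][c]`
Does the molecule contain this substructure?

No

The pattern [OX2H][c] describes a hydroxyl oxygen attached to an aromatic carbon — a phenol.
The closest candidate here is a hydroxyl group (-OH), but the -OH is on an aliphatic carbon, not an aromatic c. No other fragment satisfies the full query, so there is no match.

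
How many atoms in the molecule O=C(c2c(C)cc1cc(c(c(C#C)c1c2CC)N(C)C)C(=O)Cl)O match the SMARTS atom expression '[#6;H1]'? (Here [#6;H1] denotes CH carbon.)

3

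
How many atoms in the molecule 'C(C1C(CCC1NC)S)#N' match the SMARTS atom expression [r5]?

The query [r5] means: r5 matches atoms in a five-membered ring.
Check the 10 heavy atoms by environment: 5× C (in 5-ring) → match; 2× C (acyclic) → no; 2× N (acyclic) → no; 1× S (acyclic) → no.
That gives 5 matching atoms.

5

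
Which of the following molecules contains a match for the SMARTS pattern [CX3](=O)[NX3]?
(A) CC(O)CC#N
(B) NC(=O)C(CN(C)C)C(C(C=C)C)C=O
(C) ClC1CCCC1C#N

B

[CX3](=O)[NX3] describes a carbonyl carbon bonded to a trivalent nitrogen (an amide).
(A) has a nitrile (-C#N) but the nitrile N is NX1 (triple-bonded), not NX3.
(B) contains a primary amide (-C(=O)NH2), which satisfies every atom and bond constraint.
(C) has a nitrile (-C#N) but the nitrile N is NX1 (triple-bonded), not NX3.
So the answer is (B).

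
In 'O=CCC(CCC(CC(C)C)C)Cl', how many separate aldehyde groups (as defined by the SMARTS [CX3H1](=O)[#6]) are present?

[CX3H1](=O)[#6] is the SMARTS for an aldehyde: an sp2 carbon with one H, double-bonded to O and single-bonded to carbon.
Exactly one fragment in the molecule meets all constraints, giving 1 match.

1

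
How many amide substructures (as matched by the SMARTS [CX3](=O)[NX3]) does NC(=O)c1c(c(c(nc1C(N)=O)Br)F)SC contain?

[CX3](=O)[NX3] is the SMARTS for an amide: a carbonyl carbon bonded to a trivalent nitrogen.
The molecule carries 2 separate instances of a primary amide (-C(=O)NH2) meeting every constraint; each maps to a distinct set of atoms, giving 2 matches.

2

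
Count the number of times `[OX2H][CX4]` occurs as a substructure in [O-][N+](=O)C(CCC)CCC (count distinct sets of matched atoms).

0

[OX2H][CX4] is the SMARTS for an aliphatic alcohol: a hydroxyl oxygen bound to an sp3 (X4) carbon.
No fragment in the molecule satisfies every constraint, giving 0 matches.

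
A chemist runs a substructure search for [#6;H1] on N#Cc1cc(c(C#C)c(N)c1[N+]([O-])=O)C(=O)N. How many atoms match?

The query [#6;H1] means: any carbon bearing exactly one hydrogen.
Check the 17 heavy atoms by environment: 1× c (aromatic, H1) → match; 5× c (aromatic, H0) → no; 1× N (charge +1, H0) → no; 1× O (charge -1, H0) → no; 2× O (H0) → no; 3× C (H0) → no; 2× N (H2) → no; 1× C (H1) → match; 1× N (H0) → no.
Summing the matching environments: 1 + 1 = 2 matching atoms.

2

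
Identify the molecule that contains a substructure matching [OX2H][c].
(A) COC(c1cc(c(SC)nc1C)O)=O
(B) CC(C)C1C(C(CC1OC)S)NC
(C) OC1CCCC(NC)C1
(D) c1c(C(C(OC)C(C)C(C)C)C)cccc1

A

[OX2H][c] describes a hydroxyl oxygen attached to an aromatic carbon (a phenol).
(A) contains a hydroxyl group (-OH), which satisfies every atom and bond constraint.
(B) has a methoxy ether (-OCH3) but the oxygen has H0, not H1.
(C) has a hydroxyl group (-OH) but the -OH is on an aliphatic carbon, not an aromatic c.
(D) has a methoxy ether (-OCH3) but the oxygen has H0, not H1.
So the answer is (A).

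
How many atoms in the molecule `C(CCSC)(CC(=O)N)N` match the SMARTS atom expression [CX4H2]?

3

Check the 10 heavy atoms by environment: 3× C (H2, X4) → match; 1× C (H1, X4) → no; 1× S (H0, X2) → no; 1× C (H3, X4) → no; 1× C (H0, X3) → no; 1× O (H0, X1) → no; 2× N (H2, X3) → no.
That gives 3 matching atoms.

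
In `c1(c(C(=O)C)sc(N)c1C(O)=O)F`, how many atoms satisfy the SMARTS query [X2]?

2

The query [X2] means: any atom with exactly two total connections (bonds + H).
Check the 13 heavy atoms by environment: 1× s (aromatic, X2) → match; 4× c (aromatic, X3) → no; 1× F (X1) → no; 2× C (X3) → no; 2× O (X1) → no; 1× C (X4) → no; 1× N (X3) → no; 1× O (X2) → match.
Summing the matching environments: 1 + 1 = 2 matching atoms.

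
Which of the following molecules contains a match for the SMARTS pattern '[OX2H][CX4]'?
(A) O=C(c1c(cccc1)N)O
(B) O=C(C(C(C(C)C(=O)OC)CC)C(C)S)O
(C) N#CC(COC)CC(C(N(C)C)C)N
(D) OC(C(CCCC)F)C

[OX2H][CX4] describes a hydroxyl oxygen bound to an sp3 (X4) carbon (an aliphatic alcohol).
(A) has a carboxylic acid group (-C(=O)OH) but the -OH is on a CX3 carbonyl carbon, not a CX4 carbon.
(B) has a carboxylic acid group (-C(=O)OH) but the -OH is on a CX3 carbonyl carbon, not a CX4 carbon.
(C) has a methoxy ether (-OCH3) but the oxygen has H0 (ether), not H1.
(D) contains a hydroxyl group (-OH), which satisfies every atom and bond constraint.
So the answer is (D).

D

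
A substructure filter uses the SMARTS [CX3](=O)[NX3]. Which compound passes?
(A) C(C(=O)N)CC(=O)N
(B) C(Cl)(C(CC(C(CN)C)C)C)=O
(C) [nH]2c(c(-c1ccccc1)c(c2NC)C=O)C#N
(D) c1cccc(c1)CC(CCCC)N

A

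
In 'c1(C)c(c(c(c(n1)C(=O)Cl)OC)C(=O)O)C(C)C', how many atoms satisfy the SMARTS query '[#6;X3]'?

The query [#6;X3] means: any carbon (aromatic or not) with three total connections.
Check the 18 heavy atoms by environment: 1× n (aromatic, X2) → no; 5× c (aromatic, X3) → match; 2× C (X3) → match; 2× O (X1) → no; 2× O (X2) → no; 1× Cl (X1) → no; 5× C (X4) → no.
Summing the matching environments: 5 + 2 = 7 matching atoms.

7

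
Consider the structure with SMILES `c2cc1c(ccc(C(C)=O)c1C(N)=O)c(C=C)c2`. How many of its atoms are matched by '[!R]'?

8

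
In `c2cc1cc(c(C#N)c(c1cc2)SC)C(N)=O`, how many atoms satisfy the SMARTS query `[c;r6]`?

The query [c;r6] means: aromatic carbon that belongs to a six-membered ring.
Check the 17 heavy atoms by environment: 10× c (aromatic, in 6-ring) → match; 1× S (acyclic) → no; 3× C (acyclic) → no; 2× N (acyclic) → no; 1× O (acyclic) → no.
That gives 10 matching atoms.

10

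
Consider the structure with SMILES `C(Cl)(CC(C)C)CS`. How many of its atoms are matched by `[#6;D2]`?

2

The query [#6;D2] means: any carbon bonded to exactly two heavy atoms.
Check the 8 heavy atoms by environment: 2× C (D2) → match; 2× C (D3) → no; 1× S (D1) → no; 2× C (D1) → no; 1× Cl (D1) → no.
That gives 2 matching atoms.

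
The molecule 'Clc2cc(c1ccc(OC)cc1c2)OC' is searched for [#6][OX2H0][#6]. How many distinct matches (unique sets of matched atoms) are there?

[#6][OX2H0][#6] is the SMARTS for an ether: an aliphatic oxygen bridging two carbons with no H on the oxygen.
The molecule carries 2 separate instances of a methoxy ether (-OCH3) meeting every constraint; each maps to a distinct set of atoms, giving 2 matches.

2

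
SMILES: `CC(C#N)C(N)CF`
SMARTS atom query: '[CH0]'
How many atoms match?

1

The query [CH0] means: aliphatic carbon with no attached hydrogen.
Check the 8 heavy atoms by environment: 1× C (H2) → no; 2× C (H1) → no; 1× C (H3) → no; 1× C (H0) → match; 1× N (H0) → no; 1× N (H2) → no; 1× F (H0) → no.
That gives 1 matching atom.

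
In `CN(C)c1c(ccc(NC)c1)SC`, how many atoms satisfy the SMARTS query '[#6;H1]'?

3

Check the 13 heavy atoms by environment: 3× c (aromatic, H1) → match; 3× c (aromatic, H0) → no; 1× N (H1) → no; 4× C (H3) → no; 1× N (H0) → no; 1× S (H0) → no.
That gives 3 matching atoms.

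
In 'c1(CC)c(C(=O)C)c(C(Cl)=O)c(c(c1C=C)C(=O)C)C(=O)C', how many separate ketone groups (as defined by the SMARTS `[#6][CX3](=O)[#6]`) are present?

[#6][CX3](=O)[#6] is the SMARTS for a ketone: a carbonyl carbon (no H) flanked by two carbons.
The molecule carries 3 separate instances of an acetyl/ketone group (-C(=O)CH3) meeting every constraint; each maps to a distinct set of atoms, giving 3 matches.

3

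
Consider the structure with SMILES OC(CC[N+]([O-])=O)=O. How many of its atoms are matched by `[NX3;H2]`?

The query [NX3;H2] means: aliphatic N with 3 total connections, two of them H — an -NH2 nitrogen (amine or amide).
Check the 8 heavy atoms by environment: 2× C (H2, X4) → no; 1× N (charge +1, H0, X3) → no; 1× O (charge -1, H0, X1) → no; 2× O (H0, X1) → no; 1× C (H0, X3) → no; 1× O (H1, X2) → no.
No environment satisfies the query, so 0 matching atoms.

0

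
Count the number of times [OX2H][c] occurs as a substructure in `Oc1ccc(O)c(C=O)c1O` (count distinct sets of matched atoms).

3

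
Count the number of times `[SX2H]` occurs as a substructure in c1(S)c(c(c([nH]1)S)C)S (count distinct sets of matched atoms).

[SX2H] is the SMARTS for a thiol: an aliphatic sulfur with two connections, one being H.
The molecule carries 3 separate instances of a thiol (-SH) meeting every constraint; each maps to a distinct set of atoms, giving 3 matches.

3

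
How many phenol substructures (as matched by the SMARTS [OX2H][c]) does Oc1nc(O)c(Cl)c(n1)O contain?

[OX2H][c] is the SMARTS for a phenol: a hydroxyl oxygen attached to an aromatic carbon.
The molecule carries 3 separate instances of a hydroxyl group (-OH) meeting every constraint; each maps to a distinct set of atoms, giving 3 matches.

3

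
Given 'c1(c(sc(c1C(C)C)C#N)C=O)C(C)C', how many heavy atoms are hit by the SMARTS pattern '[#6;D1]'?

Check the 15 heavy atoms by environment: 1× s (aromatic, D2) → no; 4× c (aromatic, D3) → no; 2× C (D2) → no; 1× O (D1) → no; 2× C (D3) → no; 4× C (D1) → match; 1× N (D1) → no.
That gives 4 matching atoms.

4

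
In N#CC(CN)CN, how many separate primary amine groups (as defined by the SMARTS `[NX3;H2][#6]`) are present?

[NX3;H2][#6] is the SMARTS for a primary amine: a trivalent nitrogen with two H attached to carbon.
The molecule carries 2 separate instances of a primary amino group (-NH2) meeting every constraint; each maps to a distinct set of atoms, giving 2 matches.

2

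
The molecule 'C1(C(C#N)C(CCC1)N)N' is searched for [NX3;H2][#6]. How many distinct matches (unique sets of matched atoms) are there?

[NX3;H2][#6] is the SMARTS for a primary amine: a trivalent nitrogen with two H attached to carbon.
The molecule carries 2 separate instances of a primary amino group (-NH2) meeting every constraint; each maps to a distinct set of atoms, giving 2 matches.

2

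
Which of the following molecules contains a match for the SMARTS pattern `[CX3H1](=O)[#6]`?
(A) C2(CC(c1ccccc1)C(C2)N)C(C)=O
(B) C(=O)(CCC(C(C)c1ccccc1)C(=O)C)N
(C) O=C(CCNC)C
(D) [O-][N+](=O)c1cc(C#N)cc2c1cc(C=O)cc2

D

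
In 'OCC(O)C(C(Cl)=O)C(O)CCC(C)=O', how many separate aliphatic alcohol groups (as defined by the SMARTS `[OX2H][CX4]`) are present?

[OX2H][CX4] is the SMARTS for an aliphatic alcohol: a hydroxyl oxygen bound to an sp3 (X4) carbon.
The molecule carries 3 separate instances of a hydroxyl group (-OH) meeting every constraint; each maps to a distinct set of atoms, giving 3 matches.

3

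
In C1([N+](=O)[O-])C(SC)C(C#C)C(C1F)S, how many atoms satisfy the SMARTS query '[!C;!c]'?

6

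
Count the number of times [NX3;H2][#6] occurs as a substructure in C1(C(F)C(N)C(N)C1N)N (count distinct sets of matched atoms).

4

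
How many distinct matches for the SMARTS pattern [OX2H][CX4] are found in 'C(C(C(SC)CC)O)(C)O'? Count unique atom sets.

2

[OX2H][CX4] is the SMARTS for an aliphatic alcohol: a hydroxyl oxygen bound to an sp3 (X4) carbon.
The molecule carries 2 separate instances of a hydroxyl group (-OH) meeting every constraint; each maps to a distinct set of atoms, giving 2 matches.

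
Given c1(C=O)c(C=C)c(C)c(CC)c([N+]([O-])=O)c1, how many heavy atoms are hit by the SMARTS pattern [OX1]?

The query [OX1] means: aliphatic oxygen with one total connection — typically a carbonyl =O or an oxide.
Check the 16 heavy atoms by environment: 6× c (aromatic, X3) → no; 3× C (X3) → no; 3× C (X4) → no; 2× O (X1) → match; 1× N (charge +1, X3) → no; 1× O (charge -1, X1) → match.
Summing the matching environments: 2 + 1 = 3 matching atoms.

3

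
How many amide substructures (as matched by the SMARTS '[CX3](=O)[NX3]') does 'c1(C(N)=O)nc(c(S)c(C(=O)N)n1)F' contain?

[CX3](=O)[NX3] is the SMARTS for an amide: a carbonyl carbon bonded to a trivalent nitrogen.
The molecule carries 2 separate instances of a primary amide (-C(=O)NH2) meeting every constraint; each maps to a distinct set of atoms, giving 2 matches.

2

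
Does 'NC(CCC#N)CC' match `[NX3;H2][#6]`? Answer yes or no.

Yes

The pattern [NX3;H2][#6] describes a trivalent nitrogen with two H attached to carbon — a primary amine.
The molecule carries a primary amino group (-NH2), whose atoms satisfy every constraint of the query, so the pattern matches.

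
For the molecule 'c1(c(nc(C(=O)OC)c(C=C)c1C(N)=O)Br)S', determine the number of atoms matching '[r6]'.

The query [r6] means: r6 matches atoms in a six-membered ring.
Check the 17 heavy atoms by environment: 1× n (aromatic, in 6-ring) → match; 5× c (aromatic, in 6-ring) → match; 5× C (acyclic) → no; 3× O (acyclic) → no; 1× N (acyclic) → no; 1× S (acyclic) → no; 1× Br (acyclic) → no.
Summing the matching environments: 1 + 5 = 6 matching atoms.

6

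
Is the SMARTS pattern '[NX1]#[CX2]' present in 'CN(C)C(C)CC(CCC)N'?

The pattern [NX1]#[CX2] describes a nitrogen triple-bonded to a two-connected carbon — a nitrile.
The closest candidate here is a primary amino group (-NH2), but the nitrogen is NX3 (three connections), not NX1 triple-bonded. No other fragment satisfies the full query, so there is no match.

No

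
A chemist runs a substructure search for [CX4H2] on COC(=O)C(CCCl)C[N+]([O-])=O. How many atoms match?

3

The query [CX4H2] means: sp3 carbon (X4) with exactly two hydrogens.
Check the 12 heavy atoms by environment: 3× C (H2, X4) → match; 1× C (H1, X4) → no; 1× C (H0, X3) → no; 2× O (H0, X1) → no; 1× O (H0, X2) → no; 1× C (H3, X4) → no; 1× N (charge +1, H0, X3) → no; 1× O (charge -1, H0, X1) → no; 1× Cl (H0, X1) → no.
That gives 3 matching atoms.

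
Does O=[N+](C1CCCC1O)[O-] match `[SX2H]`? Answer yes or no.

The pattern [SX2H] describes an aliphatic sulfur with two connections, one being H — a thiol.
The closest candidate here is a hydroxyl group (-OH), but it is an -OH, not an -SH. No other fragment satisfies the full query, so there is no match.

No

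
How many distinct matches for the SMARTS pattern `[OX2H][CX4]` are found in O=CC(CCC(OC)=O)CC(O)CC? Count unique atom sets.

1

[OX2H][CX4] is the SMARTS for an aliphatic alcohol: a hydroxyl oxygen bound to an sp3 (X4) carbon.
Exactly one fragment in the molecule meets all constraints, giving 1 match.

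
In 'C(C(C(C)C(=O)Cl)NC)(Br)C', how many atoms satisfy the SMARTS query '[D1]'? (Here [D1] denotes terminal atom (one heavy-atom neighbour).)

6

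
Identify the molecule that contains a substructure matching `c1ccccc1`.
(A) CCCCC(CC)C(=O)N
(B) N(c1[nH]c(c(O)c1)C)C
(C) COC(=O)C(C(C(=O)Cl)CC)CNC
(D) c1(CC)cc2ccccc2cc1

D

c1ccccc1 describes six aromatic carbons in a ring (a benzene ring).
(A) has a methyl group (-CH3) but no six-membered all-carbon aromatic ring is present.
(B) has a methyl group (-CH3) but no six-membered all-carbon aromatic ring is present.
(C) has a methyl group (-CH3) but no six-membered all-carbon aromatic ring is present.
(D) contains the required atom environment, so the pattern matches.
So the answer is (D).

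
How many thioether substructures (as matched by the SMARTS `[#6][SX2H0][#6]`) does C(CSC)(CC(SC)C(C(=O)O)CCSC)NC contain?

[#6][SX2H0][#6] is the SMARTS for a thioether: an aliphatic sulfur bridging two carbons with no H on the sulfur.
The molecule carries 3 separate instances of a methylthio ether (-SCH3) meeting every constraint; each maps to a distinct set of atoms, giving 3 matches.

3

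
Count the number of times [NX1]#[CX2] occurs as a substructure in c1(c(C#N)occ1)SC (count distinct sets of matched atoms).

[NX1]#[CX2] is the SMARTS for a nitrile: a nitrogen triple-bonded to a two-connected carbon.
Exactly one fragment in the molecule meets all constraints, giving 1 match.

1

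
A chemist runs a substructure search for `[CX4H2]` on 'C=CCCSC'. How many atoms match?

2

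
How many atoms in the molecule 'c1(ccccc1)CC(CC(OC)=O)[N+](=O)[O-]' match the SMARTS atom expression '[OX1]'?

3

Check the 16 heavy atoms by environment: 4× C (X4) → no; 6× c (aromatic, X3) → no; 1× N (charge +1, X3) → no; 1× O (charge -1, X1) → match; 2× O (X1) → match; 1× C (X3) → no; 1× O (X2) → no.
Summing the matching environments: 1 + 2 = 3 matching atoms.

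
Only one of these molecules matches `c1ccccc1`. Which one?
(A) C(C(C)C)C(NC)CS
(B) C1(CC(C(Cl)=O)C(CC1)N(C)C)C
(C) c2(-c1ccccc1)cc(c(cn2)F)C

C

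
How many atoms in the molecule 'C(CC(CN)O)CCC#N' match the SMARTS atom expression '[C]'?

7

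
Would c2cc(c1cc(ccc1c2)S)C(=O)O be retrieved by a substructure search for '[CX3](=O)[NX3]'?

No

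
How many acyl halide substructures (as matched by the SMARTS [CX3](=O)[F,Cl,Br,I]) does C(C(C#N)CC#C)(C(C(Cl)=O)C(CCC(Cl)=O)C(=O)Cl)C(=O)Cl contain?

4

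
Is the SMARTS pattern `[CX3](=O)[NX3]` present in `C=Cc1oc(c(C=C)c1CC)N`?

No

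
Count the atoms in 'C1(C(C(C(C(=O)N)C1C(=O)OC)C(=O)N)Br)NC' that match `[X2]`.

The query [X2] means: any atom with exactly two total connections (bonds + H).
Check the 18 heavy atoms by environment: 7× C (X4) → no; 1× Br (X1) → no; 3× C (X3) → no; 3× O (X1) → no; 1× O (X2) → match; 3× N (X3) → no.
That gives 1 matching atom.

1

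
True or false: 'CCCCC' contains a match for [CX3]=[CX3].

The pattern [CX3]=[CX3] describes a non-aromatic C=C double bond between two sp2 carbons — an alkene.
The closest candidate here is an ethyl group (-CH2CH3), but its C-C bond is a single bond between CX4 carbons, not CX3=CX3. No other fragment satisfies the full query, so there is no match.

False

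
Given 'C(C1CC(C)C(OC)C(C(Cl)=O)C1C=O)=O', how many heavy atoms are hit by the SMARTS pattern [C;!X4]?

Check the 16 heavy atoms by environment: 8× C (X4) → no; 3× C (X3) → match; 3× O (X1) → no; 1× Cl (X1) → no; 1× O (X2) → no.
That gives 3 matching atoms.

3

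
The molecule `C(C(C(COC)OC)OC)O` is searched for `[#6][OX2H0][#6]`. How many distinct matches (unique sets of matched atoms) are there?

[#6][OX2H0][#6] is the SMARTS for an ether: an aliphatic oxygen bridging two carbons with no H on the oxygen.
The molecule carries 3 separate instances of a methoxy ether (-OCH3) meeting every constraint; each maps to a distinct set of atoms, giving 3 matches.

3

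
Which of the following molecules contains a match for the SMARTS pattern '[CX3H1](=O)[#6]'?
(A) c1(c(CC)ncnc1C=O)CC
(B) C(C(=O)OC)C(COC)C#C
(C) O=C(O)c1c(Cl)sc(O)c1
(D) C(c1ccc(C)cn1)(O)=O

A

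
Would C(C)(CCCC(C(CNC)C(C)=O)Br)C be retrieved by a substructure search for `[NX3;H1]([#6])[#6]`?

Yes

The pattern [NX3;H1]([#6])[#6] describes a trivalent nitrogen with one H, bonded to two carbons — a secondary amine.
The molecule carries an N-methylamino group (-NHCH3), whose atoms satisfy every constraint of the query, so the pattern matches.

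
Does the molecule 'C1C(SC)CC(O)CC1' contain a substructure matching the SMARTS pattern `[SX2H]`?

No

The pattern [SX2H] describes an aliphatic sulfur with two connections, one being H — a thiol.
The closest candidate here is a methylthio ether (-SCH3), but the sulfur has H0 (bonded to two carbons), not H1. No other fragment satisfies the full query, so there is no match.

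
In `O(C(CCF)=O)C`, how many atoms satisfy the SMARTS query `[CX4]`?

3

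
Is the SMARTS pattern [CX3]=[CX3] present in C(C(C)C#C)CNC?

The pattern [CX3]=[CX3] describes a non-aromatic C=C double bond between two sp2 carbons — an alkene.
The closest candidate here is an ethynyl group (-C#CH), but the C-C bond is a triple bond, not a double bond. No other fragment satisfies the full query, so there is no match.

No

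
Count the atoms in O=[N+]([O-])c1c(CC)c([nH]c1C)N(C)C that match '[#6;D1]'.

4

Check the 14 heavy atoms by environment: 1× n (aromatic, D2) → no; 4× c (aromatic, D3) → no; 1× C (D2) → no; 4× C (D1) → match; 1× N (D3) → no; 1× N (charge +1, D3) → no; 1× O (charge -1, D1) → no; 1× O (D1) → no.
That gives 4 matching atoms.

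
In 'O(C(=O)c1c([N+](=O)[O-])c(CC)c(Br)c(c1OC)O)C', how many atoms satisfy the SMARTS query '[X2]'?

3

The query [X2] means: any atom with exactly two total connections (bonds + H).
Check the 19 heavy atoms by environment: 6× c (aromatic, X3) → no; 4× C (X4) → no; 1× C (X3) → no; 2× O (X1) → no; 3× O (X2) → match; 1× Br (X1) → no; 1× N (charge +1, X3) → no; 1× O (charge -1, X1) → no.
That gives 3 matching atoms.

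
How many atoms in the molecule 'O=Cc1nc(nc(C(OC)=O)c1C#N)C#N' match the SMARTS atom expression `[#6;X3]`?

6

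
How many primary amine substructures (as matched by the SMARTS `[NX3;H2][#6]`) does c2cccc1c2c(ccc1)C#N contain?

[NX3;H2][#6] is the SMARTS for a primary amine: a trivalent nitrogen with two H attached to carbon.
The molecule has a nitrile (-C#N), but the nitrogen is NX1 (triple-bonded), not NX3 with two H; nothing else fits, so there are 0 matches.

0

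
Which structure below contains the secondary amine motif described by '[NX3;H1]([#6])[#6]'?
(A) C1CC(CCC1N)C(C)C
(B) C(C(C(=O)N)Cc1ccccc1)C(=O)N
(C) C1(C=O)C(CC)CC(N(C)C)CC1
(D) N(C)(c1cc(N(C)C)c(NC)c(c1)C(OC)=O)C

[NX3;H1]([#6])[#6] describes a trivalent nitrogen with one H, bonded to two carbons (a secondary amine).
(A) has a primary amino group (-NH2) but the nitrogen has H2 and only one carbon neighbour.
(B) has a primary amide (-C(=O)NH2) but the -C(=O)NH2 nitrogen has H2, not H1.
(C) has a dimethylamino group (-N(CH3)2) but the nitrogen has H0, not H1.
(D) contains an N-methylamino group (-NHCH3), which satisfies every atom and bond constraint.
So the answer is (D).

D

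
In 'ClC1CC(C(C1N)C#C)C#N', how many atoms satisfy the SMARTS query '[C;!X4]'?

3

Check the 11 heavy atoms by environment: 5× C (X4) → no; 3× C (X2) → match; 1× N (X3) → no; 1× N (X1) → no; 1× Cl (X1) → no.
That gives 3 matching atoms.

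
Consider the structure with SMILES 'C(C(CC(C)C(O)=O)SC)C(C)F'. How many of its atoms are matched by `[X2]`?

2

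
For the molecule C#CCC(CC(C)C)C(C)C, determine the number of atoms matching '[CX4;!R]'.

The query [CX4;!R] means: aliphatic carbon with four total connections, not in a ring.
Check the 11 heavy atoms by environment: 9× C (X4, acyclic) → match; 2× C (X2, acyclic) → no.
That gives 9 matching atoms.

9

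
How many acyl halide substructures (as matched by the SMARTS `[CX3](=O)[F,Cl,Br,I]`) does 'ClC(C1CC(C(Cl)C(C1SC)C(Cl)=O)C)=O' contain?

2

[CX3](=O)[F,Cl,Br,I] is the SMARTS for an acyl halide: a carbonyl carbon bonded to a halogen.
The molecule carries 2 separate instances of an acyl chloride (-C(=O)Cl) meeting every constraint; each maps to a distinct set of atoms, giving 2 matches.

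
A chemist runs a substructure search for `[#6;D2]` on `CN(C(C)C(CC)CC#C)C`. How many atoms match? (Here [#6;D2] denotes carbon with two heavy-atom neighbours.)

3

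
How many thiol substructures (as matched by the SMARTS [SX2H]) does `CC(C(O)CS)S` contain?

[SX2H] is the SMARTS for a thiol: an aliphatic sulfur with two connections, one being H.
The molecule carries 2 separate instances of a thiol (-SH) meeting every constraint; each maps to a distinct set of atoms, giving 2 matches.

2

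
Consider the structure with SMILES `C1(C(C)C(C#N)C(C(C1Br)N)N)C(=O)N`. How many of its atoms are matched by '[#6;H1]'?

6

The query [#6;H1] means: any carbon bearing exactly one hydrogen.
Check the 15 heavy atoms by environment: 6× C (H1) → match; 2× C (H0) → no; 1× O (H0) → no; 3× N (H2) → no; 1× Br (H0) → no; 1× C (H3) → no; 1× N (H0) → no.
That gives 6 matching atoms.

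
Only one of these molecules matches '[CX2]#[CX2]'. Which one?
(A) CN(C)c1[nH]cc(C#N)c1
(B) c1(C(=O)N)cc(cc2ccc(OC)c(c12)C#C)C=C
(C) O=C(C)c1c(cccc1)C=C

B

[CX2]#[CX2] describes a carbon-carbon triple bond (an alkyne).
(A) has a nitrile (-C#N) but the triple bond is C#N, not C#C.
(B) contains an ethynyl group (-C#CH), which satisfies every atom and bond constraint.
(C) has a vinyl group (-CH=CH2) but the C=C is a double bond; both carbons are CX3, not CX2.
So the answer is (B).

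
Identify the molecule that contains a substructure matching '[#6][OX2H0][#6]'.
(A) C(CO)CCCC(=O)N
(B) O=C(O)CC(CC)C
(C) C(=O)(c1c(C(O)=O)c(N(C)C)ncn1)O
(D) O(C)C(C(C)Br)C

[#6][OX2H0][#6] describes an aliphatic oxygen bridging two carbons with no H on the oxygen (an ether).
(A) has a hydroxyl group (-OH) but the oxygen has H1, not H0 bridging two carbons.
(B) has a carboxylic acid group (-C(=O)OH) but the -OH oxygen has H1; the =O is OX1, not OX2.
(C) has a carboxylic acid group (-C(=O)OH) but the -OH oxygen has H1; the =O is OX1, not OX2.
(D) contains a methoxy ether (-OCH3), which satisfies every atom and bond constraint.
So the answer is (D).

D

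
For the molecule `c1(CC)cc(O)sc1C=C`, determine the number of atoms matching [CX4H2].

1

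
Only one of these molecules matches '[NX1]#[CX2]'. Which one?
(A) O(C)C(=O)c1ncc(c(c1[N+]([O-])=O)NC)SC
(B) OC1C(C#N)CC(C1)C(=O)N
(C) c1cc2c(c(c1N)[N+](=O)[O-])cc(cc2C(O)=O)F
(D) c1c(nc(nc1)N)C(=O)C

B

[NX1]#[CX2] describes a nitrogen triple-bonded to a two-connected carbon (a nitrile).
(A) has a nitro group (-[N+](=O)[O-]) but there is no C#N triple bond.
(B) contains a nitrile (-C#N), which satisfies every atom and bond constraint.
(C) has a primary amino group (-NH2) but the nitrogen is NX3 (three connections), not NX1 triple-bonded.
(D) has a primary amino group (-NH2) but the nitrogen is NX3 (three connections), not NX1 triple-bonded.
So the answer is (B).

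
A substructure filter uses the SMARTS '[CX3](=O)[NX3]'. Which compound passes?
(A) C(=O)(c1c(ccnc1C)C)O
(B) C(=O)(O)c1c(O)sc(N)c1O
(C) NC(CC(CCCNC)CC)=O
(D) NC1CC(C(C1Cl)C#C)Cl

C

[CX3](=O)[NX3] describes a carbonyl carbon bonded to a trivalent nitrogen (an amide).
(A) has a carboxylic acid group (-C(=O)OH) but the carbonyl is bonded to O, not to an NX3 nitrogen.
(B) has a carboxylic acid group (-C(=O)OH) but the carbonyl is bonded to O, not to an NX3 nitrogen.
(C) contains a primary amide (-C(=O)NH2), which satisfies every atom and bond constraint.
(D) has a primary amino group (-NH2) but the -NH2 is not attached to a carbonyl carbon.
So the answer is (C).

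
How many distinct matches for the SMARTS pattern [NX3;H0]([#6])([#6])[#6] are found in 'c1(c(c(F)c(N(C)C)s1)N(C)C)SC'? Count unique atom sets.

2

[NX3;H0]([#6])([#6])[#6] is the SMARTS for a tertiary amine: a trivalent nitrogen with no H, bonded to three carbons.
The molecule carries 2 separate instances of a dimethylamino group (-N(CH3)2) meeting every constraint; each maps to a distinct set of atoms, giving 2 matches.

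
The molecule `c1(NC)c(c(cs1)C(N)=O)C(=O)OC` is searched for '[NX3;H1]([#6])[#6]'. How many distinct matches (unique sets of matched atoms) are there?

1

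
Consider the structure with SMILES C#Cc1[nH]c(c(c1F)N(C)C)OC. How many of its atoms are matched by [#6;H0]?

5

Check the 13 heavy atoms by environment: 1× n (aromatic, H1) → no; 4× c (aromatic, H0) → match; 1× C (H0) → match; 1× C (H1) → no; 1× O (H0) → no; 3× C (H3) → no; 1× N (H0) → no; 1× F (H0) → no.
Summing the matching environments: 4 + 1 = 5 matching atoms.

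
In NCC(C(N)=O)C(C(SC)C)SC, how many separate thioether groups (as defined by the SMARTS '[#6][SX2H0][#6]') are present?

2

[#6][SX2H0][#6] is the SMARTS for a thioether: an aliphatic sulfur bridging two carbons with no H on the sulfur.
The molecule carries 2 separate instances of a methylthio ether (-SCH3) meeting every constraint; each maps to a distinct set of atoms, giving 2 matches.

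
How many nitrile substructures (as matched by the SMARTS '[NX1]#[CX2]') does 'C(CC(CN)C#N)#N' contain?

2

[NX1]#[CX2] is the SMARTS for a nitrile: a nitrogen triple-bonded to a two-connected carbon.
The molecule carries 2 separate instances of a nitrile (-C#N) meeting every constraint; each maps to a distinct set of atoms, giving 2 matches.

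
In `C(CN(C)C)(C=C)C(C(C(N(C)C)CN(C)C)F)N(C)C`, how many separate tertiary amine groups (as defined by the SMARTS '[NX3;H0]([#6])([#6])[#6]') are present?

[NX3;H0]([#6])([#6])[#6] is the SMARTS for a tertiary amine: a trivalent nitrogen with no H, bonded to three carbons.
The molecule carries 4 separate instances of a dimethylamino group (-N(CH3)2) meeting every constraint; each maps to a distinct set of atoms, giving 4 matches.

4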